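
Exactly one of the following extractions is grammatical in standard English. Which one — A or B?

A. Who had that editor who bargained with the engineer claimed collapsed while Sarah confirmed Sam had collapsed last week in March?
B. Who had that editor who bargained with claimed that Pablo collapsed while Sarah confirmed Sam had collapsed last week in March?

A

In B, the wh-phrase is extracted from inside a complex-NP island (relative clause) (introduced by "who"), which blocks movement.
In A, the extraction path crosses only that-complement boundaries, which are transparent.
So A is grammatical.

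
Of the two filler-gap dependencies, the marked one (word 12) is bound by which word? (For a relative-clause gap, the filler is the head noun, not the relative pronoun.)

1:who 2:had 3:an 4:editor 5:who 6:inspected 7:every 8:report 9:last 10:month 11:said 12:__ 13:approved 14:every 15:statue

The marked gap is the subject of "approved".
Its filler is the fronted wh-phrase "who", at word 1.
(The other dependency links word 4 to a gap after word 5.)

1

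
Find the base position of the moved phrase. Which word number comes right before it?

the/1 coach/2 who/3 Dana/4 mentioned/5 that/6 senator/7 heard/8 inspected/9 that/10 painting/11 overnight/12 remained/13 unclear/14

8

The displaced element is "the coach" (word 2).
It is linked across 2 clause boundaries (Ø → Ø).
It functions as the subject of "inspected", so the gap sits immediately after word 8 ("heard").
Base order: Dana mentioned that senator heard the coach inspected that painting overnight.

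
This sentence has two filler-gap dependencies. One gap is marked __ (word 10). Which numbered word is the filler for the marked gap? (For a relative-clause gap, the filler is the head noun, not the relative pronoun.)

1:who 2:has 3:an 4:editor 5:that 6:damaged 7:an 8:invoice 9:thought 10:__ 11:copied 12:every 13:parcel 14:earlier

The marked gap is the subject of "copied".
Its filler is the fronted wh-phrase "who", at word 1.
(The other dependency links word 4 to a gap after word 5.)

1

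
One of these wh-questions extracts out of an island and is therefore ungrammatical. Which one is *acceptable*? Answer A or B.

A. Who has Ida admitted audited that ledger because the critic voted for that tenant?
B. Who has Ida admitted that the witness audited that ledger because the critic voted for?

In B, the wh-phrase is extracted from inside an adjunct island (introduced by "because"), which blocks movement.
In A, the extraction path crosses only that-complement boundaries, which are transparent.
So A is grammatical.

A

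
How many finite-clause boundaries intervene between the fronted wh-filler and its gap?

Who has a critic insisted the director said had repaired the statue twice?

2

"who" is extracted from the subject of "repaired".
Boundaries crossed, outermost first: [Ø], [Ø] — 2 in total.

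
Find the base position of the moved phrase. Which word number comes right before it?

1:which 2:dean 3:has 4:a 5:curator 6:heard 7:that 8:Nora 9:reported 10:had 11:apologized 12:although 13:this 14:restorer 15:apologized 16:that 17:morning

9

The displaced element is "which dean" (word 2).
It is linked across 2 clause boundaries (that → Ø).
It functions as the subject of "apologized", so the gap sits immediately after word 9 ("reported").
Base order: A curator has heard that Nora reported that which dean had apologized although this restorer apologized that morning.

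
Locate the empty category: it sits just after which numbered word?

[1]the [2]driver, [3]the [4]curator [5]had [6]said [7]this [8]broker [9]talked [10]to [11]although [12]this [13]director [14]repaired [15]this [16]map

10

The displaced element is "the driver" (word 2).
It is linked across 1 clause boundary (Ø).
It functions as the object of the preposition "to" of "talked", so the gap sits immediately after word 10 ("to").
Base order: The curator had said this broker talked to the driver although this director repaired this map.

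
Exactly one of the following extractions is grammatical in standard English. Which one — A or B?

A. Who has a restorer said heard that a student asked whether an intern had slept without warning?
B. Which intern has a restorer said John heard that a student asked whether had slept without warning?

In B, the wh-phrase is extracted from inside a wh-island (introduced by "whether"), which blocks movement.
In A, the extraction path crosses only that-complement boundaries, which are transparent.
So A is grammatical.

A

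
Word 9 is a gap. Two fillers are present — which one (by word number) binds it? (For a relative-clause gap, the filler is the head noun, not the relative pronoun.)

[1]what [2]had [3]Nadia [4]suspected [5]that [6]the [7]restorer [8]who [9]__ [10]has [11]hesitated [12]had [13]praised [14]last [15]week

The marked gap is inside the relative clause, the subject of "hesitated".
Its filler is the head noun "restorer" (via "who"), at word 7.
(The other dependency links word 1 to a gap after word 13.)

7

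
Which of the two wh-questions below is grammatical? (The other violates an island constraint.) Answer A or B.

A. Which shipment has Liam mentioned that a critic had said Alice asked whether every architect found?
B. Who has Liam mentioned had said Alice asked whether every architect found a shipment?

B

In A, the wh-phrase is extracted from inside a wh-island (introduced by "whether"), which blocks movement.
In B, the extraction path crosses only that-complement boundaries, which are transparent.
So B is grammatical.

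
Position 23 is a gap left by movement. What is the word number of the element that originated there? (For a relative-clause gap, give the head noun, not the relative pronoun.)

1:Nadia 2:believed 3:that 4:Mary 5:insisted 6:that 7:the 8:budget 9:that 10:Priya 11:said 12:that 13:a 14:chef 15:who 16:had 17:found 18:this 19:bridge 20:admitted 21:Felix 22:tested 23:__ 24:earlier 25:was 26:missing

The gap at 23 is the object of "tested", inside a relative clause.
The relative pronoun is "that" (word 9); it is bound by the head noun immediately before it.
Its filler is the head noun "budget", at word 8.

8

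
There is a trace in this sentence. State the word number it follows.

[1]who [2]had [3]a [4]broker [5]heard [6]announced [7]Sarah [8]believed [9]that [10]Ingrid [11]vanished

The displaced element is "who" (word 1).
It is linked across 1 clause boundary (Ø).
It functions as the subject of "announced", so the gap sits immediately after word 5 ("heard").
Base order: A broker had heard that who announced Sarah believed that Ingrid vanished.

5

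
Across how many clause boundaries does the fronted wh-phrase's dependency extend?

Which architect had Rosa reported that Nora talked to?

"which architect" is extracted from the PP object of "talked".
Boundaries crossed, outermost first: [that] — 1 in total.

1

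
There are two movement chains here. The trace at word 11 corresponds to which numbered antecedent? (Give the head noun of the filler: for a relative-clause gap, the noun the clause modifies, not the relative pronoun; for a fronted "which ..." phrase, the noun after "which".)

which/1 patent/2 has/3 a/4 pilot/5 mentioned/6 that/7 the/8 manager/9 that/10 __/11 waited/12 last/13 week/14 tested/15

The marked gap is inside the relative clause, the subject of "waited".
Its filler is the head noun "manager" (via "that"), at word 9.
(The other dependency links word 2 to a gap after word 15.)

9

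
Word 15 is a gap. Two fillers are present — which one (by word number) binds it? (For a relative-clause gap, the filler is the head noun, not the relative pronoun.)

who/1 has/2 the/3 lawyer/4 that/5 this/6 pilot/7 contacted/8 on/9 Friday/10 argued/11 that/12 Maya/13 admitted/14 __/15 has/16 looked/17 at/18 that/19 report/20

1

The marked gap is the subject of "looked".
Its filler is the fronted wh-phrase "who", at word 1.
(The other dependency links word 4 to a gap after word 8.)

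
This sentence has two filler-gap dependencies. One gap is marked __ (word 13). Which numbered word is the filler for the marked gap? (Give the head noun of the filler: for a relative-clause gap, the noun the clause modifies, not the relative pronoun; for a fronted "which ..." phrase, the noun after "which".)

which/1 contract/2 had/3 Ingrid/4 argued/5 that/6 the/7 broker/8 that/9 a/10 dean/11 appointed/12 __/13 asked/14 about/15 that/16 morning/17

The marked gap is inside the relative clause, the direct object of "appointed".
Its filler is the head noun "broker" (via "that"), at word 8.
(The other dependency links word 2 to a gap after word 15.)

8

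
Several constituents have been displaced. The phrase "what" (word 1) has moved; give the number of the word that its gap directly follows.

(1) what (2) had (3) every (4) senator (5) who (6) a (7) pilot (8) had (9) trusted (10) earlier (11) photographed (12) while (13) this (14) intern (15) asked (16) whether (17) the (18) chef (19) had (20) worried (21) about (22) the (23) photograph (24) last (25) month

11

The displaced element is "what" (word 1).
It functions as the direct object of "photographed", so the gap sits immediately after word 11 ("photographed").
Base order: Every senator who a pilot had trusted earlier had photographed what while this intern asked whether the chef had worried about the photograph last month.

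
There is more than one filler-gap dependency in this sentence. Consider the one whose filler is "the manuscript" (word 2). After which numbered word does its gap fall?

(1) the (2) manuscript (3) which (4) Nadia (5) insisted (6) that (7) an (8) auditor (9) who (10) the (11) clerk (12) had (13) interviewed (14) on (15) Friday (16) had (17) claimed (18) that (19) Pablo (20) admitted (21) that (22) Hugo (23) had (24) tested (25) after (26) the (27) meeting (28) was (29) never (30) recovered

The displaced element is "the manuscript" (word 2).
It is linked across 3 clause boundaries (that → that → that).
It functions as the direct object of "tested", so the gap sits immediately after word 24 ("tested").
Base order: Nadia insisted that an auditor who the clerk had interviewed on Friday had claimed that Pablo admitted that Hugo had tested the manuscript after the meeting.

24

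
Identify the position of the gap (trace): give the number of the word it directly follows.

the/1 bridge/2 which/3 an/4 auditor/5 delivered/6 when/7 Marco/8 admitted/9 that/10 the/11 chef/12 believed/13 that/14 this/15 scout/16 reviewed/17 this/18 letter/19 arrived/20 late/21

The displaced element is "the bridge" (word 2).
It functions as the direct object of "delivered", so the gap sits immediately after word 6 ("delivered").
Base order: An auditor delivered the bridge when Marco admitted that the chef believed that this scout reviewed this letter.

6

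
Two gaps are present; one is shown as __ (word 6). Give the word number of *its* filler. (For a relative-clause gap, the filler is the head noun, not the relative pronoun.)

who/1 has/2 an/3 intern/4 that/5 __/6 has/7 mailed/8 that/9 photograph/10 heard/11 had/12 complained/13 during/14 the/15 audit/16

4

The marked gap is inside the relative clause, the subject of "mailed".
Its filler is the head noun "intern" (via "that"), at word 4.
(The other dependency links word 1 to a gap after word 11.)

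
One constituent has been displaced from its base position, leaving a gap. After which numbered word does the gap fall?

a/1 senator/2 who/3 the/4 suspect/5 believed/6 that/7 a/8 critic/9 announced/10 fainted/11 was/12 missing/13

10

The displaced element is "a senator" (word 2).
It is linked across 2 clause boundaries (that → Ø).
It functions as the subject of "fainted", so the gap sits immediately after word 10 ("announced").
Base order: The suspect believed that a critic announced that a senator fainted.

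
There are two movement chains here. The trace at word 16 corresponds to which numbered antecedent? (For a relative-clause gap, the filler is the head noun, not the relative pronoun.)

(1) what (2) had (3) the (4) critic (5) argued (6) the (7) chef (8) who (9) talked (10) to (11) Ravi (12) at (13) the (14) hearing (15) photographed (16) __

1

The marked gap is the direct object of "photographed".
Its filler is the fronted wh-phrase "what", at word 1.
(The other dependency links word 7 to a gap after word 8.)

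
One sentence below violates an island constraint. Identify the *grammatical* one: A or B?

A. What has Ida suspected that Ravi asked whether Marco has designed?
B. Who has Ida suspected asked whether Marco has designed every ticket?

In A, the wh-phrase is extracted from inside a wh-island (introduced by "whether"), which blocks movement.
In B, the extraction path crosses only that-complement boundaries, which are transparent.
So B is grammatical.

B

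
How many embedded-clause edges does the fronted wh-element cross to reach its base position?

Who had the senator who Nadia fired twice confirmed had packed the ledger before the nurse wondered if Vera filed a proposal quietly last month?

1

"who" is extracted from the subject of "packed".
Boundaries crossed, outermost first: [Ø] — 1 in total.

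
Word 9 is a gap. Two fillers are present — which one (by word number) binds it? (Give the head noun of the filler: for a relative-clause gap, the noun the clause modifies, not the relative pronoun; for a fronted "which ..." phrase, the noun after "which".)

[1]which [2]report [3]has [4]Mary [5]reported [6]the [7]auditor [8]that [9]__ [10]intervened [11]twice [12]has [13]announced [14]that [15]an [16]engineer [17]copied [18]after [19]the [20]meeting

7

The marked gap is inside the relative clause, the subject of "intervened".
Its filler is the head noun "auditor" (via "that"), at word 7.
(The other dependency links word 2 to a gap after word 17.)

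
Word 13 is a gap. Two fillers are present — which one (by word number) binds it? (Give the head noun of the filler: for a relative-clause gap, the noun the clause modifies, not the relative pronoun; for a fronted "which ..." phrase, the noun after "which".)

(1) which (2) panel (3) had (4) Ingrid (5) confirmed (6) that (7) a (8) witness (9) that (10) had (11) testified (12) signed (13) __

2

The marked gap is the direct object of "signed".
Its filler is the fronted wh-phrase "which panel", at word 2.
(The other dependency links word 8 to a gap after word 9.)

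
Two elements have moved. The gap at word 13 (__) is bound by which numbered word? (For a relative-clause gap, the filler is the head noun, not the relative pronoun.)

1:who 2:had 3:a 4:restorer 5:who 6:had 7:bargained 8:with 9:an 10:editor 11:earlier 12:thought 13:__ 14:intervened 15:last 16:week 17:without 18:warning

1

The marked gap is the subject of "intervened".
Its filler is the fronted wh-phrase "who", at word 1.
(The other dependency links word 4 to a gap after word 5.)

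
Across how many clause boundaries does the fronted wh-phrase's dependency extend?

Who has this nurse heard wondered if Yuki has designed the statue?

"who" is extracted from the subject of "wondered".
Boundaries crossed, outermost first: [Ø] — 1 in total.

1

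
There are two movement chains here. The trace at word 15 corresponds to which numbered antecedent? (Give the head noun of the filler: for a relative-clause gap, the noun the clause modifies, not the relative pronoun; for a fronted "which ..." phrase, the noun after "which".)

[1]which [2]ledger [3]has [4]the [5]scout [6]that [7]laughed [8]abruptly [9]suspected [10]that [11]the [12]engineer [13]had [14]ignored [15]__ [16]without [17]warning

2

The marked gap is the direct object of "ignored".
Its filler is the fronted wh-phrase "which ledger", at word 2.
(The other dependency links word 5 to a gap after word 6.)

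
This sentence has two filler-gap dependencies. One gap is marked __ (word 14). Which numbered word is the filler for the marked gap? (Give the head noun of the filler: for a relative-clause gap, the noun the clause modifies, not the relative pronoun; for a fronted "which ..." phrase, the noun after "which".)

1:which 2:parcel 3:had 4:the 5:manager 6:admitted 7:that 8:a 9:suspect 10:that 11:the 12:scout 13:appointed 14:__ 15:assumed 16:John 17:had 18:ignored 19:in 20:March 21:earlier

9

The marked gap is inside the relative clause, the direct object of "appointed".
Its filler is the head noun "suspect" (via "that"), at word 9.
(The other dependency links word 2 to a gap after word 18.)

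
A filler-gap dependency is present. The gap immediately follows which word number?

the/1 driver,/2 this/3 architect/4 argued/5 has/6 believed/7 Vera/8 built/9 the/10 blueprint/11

The displaced element is "the driver" (word 2).
It is linked across 1 clause boundary (Ø).
It functions as the subject of "believed", so the gap sits immediately after word 5 ("argued").
Base order: This architect argued that the driver has believed Vera built the blueprint.

5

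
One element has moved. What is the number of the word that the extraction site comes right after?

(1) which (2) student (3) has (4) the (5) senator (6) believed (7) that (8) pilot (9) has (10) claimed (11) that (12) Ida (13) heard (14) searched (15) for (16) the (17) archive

13

The displaced element is "which student" (word 2).
It is linked across 3 clause boundaries (Ø → that → Ø).
It functions as the subject of "searched", so the gap sits immediately after word 13 ("heard").
Base order: The senator has believed that pilot has claimed that Ida heard that which student searched for the archive.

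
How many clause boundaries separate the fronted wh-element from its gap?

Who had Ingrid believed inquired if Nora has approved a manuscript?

"who" is extracted from the subject of "inquired".
Boundaries crossed, outermost first: [Ø] — 1 in total.

1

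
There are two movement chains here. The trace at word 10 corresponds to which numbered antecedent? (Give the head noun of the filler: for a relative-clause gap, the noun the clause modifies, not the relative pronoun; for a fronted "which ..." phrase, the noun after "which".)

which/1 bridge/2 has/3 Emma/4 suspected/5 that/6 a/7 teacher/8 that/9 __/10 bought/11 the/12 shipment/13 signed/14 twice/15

The marked gap is inside the relative clause, the subject of "bought".
Its filler is the head noun "teacher" (via "that"), at word 8.
(The other dependency links word 2 to a gap after word 14.)

8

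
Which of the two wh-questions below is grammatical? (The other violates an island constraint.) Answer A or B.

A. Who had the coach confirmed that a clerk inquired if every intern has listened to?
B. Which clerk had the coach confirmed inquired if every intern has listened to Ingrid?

In A, the wh-phrase is extracted from inside a wh-island (introduced by "if"), which blocks movement.
In B, the extraction path crosses only that-complement boundaries, which are transparent.
So B is grammatical.

B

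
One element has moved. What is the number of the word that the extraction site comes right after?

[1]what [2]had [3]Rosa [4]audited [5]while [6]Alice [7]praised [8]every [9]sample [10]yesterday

The displaced element is "what" (word 1).
It functions as the direct object of "audited", so the gap sits immediately after word 4 ("audited").
Base order: Rosa had audited what while Alice praised every sample yesterday.

4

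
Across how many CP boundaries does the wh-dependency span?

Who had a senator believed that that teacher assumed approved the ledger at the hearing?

2

"who" is extracted from the subject of "approved".
Boundaries crossed, outermost first: [that], [Ø] — 2 in total.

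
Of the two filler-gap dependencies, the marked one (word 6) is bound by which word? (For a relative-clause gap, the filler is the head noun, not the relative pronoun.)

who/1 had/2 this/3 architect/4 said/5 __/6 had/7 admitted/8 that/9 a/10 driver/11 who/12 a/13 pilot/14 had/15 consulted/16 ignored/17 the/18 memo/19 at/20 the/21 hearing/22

1

The marked gap is the subject of "admitted".
Its filler is the fronted wh-phrase "who", at word 1.
(The other dependency links word 11 to a gap after word 16.)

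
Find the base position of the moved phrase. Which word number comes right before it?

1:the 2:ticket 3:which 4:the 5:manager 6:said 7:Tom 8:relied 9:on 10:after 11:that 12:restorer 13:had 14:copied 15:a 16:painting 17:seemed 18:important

The displaced element is "the ticket" (word 2).
It is linked across 1 clause boundary (Ø).
It functions as the object of the preposition "on" of "relied", so the gap sits immediately after word 9 ("on").
Base order: The manager said Tom relied on the ticket after that restorer had copied a painting.

9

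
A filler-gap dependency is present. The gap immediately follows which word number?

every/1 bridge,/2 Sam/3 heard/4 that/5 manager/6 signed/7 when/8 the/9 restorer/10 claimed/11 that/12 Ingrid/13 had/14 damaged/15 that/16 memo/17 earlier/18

7

The displaced element is "every bridge" (word 2).
It is linked across 1 clause boundary (Ø).
It functions as the direct object of "signed", so the gap sits immediately after word 7 ("signed").
Base order: Sam heard that manager signed every bridge when the restorer claimed that Ingrid had damaged that memo earlier.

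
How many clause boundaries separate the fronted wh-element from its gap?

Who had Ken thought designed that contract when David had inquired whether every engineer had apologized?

1

"who" is extracted from the subject of "designed".
Boundaries crossed, outermost first: [Ø] — 1 in total.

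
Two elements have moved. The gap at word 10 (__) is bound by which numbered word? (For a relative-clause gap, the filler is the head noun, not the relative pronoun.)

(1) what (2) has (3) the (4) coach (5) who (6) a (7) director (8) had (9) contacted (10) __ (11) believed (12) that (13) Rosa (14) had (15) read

4

The marked gap is inside the relative clause, the direct object of "contacted".
Its filler is the head noun "coach" (via "who"), at word 4.
(The other dependency links word 1 to a gap after word 15.)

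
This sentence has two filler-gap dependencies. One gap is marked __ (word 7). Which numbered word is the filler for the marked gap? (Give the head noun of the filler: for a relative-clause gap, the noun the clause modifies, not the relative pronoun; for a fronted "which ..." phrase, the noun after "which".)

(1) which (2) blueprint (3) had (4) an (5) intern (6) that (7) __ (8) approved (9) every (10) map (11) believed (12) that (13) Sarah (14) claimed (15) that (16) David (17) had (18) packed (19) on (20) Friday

The marked gap is inside the relative clause, the subject of "approved".
Its filler is the head noun "intern" (via "that"), at word 5.
(The other dependency links word 2 to a gap after word 18.)

5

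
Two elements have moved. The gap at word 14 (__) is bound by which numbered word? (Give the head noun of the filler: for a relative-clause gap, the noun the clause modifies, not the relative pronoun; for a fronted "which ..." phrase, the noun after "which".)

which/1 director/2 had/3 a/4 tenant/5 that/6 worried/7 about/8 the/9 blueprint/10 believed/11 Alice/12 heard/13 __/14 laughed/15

The marked gap is the subject of "laughed".
Its filler is the fronted wh-phrase "which director", at word 2.
(The other dependency links word 5 to a gap after word 6.)

2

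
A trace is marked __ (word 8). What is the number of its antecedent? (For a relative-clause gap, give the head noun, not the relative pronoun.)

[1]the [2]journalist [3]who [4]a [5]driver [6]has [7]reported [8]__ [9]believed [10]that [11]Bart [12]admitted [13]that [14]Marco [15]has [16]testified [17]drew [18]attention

The gap at 8 is the subject of "believed", inside a relative clause.
The relative pronoun is "who" (word 3); it is bound by the head noun immediately before it.
Its filler is the head noun "journalist", at word 2.

2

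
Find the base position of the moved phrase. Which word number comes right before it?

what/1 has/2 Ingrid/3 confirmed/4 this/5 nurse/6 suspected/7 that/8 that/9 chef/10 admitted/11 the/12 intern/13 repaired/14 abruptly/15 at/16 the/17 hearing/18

14

The displaced element is "what" (word 1).
It is linked across 3 clause boundaries (Ø → that → Ø).
It functions as the direct object of "repaired", so the gap sits immediately after word 14 ("repaired").
Base order: Ingrid has confirmed this nurse suspected that that chef admitted the intern repaired what abruptly at the hearing.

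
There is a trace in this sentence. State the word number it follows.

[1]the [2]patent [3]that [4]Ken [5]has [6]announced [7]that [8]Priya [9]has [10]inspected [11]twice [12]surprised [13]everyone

The displaced element is "the patent" (word 2).
It is linked across 1 clause boundary (that).
It functions as the direct object of "inspected", so the gap sits immediately after word 10 ("inspected").
Base order: Ken has announced that Priya has inspected the patent twice.

10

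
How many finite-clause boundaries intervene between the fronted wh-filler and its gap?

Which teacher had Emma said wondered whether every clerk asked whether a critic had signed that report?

"which teacher" is extracted from the subject of "wondered".
Boundaries crossed, outermost first: [Ø] — 1 in total.

1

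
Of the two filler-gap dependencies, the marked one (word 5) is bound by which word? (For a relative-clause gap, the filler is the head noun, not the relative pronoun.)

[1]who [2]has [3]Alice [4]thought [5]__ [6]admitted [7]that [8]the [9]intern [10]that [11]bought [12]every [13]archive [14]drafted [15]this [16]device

The marked gap is the subject of "admitted".
Its filler is the fronted wh-phrase "who", at word 1.
(The other dependency links word 9 to a gap after word 10.)

1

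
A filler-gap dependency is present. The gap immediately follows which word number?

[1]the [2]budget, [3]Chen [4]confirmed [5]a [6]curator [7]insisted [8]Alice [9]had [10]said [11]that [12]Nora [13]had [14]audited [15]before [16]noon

The displaced element is "the budget" (word 2).
It is linked across 3 clause boundaries (Ø → Ø → that).
It functions as the direct object of "audited", so the gap sits immediately after word 14 ("audited").
Base order: Chen confirmed a curator insisted Alice had said that Nora had audited the budget before noon.

14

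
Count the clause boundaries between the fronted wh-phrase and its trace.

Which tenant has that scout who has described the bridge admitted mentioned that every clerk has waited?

1

"which tenant" is extracted from the subject of "mentioned".
Boundaries crossed, outermost first: [Ø] — 1 in total.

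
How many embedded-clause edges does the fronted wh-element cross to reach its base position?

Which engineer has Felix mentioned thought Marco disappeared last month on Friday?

"which engineer" is extracted from the subject of "thought".
Boundaries crossed, outermost first: [Ø] — 1 in total.

1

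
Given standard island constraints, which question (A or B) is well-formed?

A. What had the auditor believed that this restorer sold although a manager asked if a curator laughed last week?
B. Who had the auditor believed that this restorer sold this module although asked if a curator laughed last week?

A

In B, the wh-phrase is extracted from inside an adjunct island (introduced by "although"), which blocks movement.
In A, the extraction path crosses only that-complement boundaries, which are transparent.
So A is grammatical.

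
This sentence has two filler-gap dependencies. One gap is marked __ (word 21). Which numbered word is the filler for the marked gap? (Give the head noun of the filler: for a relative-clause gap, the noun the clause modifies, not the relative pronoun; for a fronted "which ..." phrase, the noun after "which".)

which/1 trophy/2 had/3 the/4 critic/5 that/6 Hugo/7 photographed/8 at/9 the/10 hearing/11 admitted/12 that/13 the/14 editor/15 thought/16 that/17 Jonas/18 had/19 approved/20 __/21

The marked gap is the direct object of "approved".
Its filler is the fronted wh-phrase "which trophy", at word 2.
(The other dependency links word 5 to a gap after word 8.)

2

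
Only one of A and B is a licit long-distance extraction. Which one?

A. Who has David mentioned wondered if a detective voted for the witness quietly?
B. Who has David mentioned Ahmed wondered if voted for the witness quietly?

In B, the wh-phrase is extracted from inside a wh-island (introduced by "if"), which blocks movement.
In A, the extraction path crosses only that-complement boundaries, which are transparent.
So A is grammatical.

A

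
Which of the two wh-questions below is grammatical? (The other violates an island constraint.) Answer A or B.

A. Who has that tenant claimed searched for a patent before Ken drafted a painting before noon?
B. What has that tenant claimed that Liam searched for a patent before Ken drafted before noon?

A

In B, the wh-phrase is extracted from inside an adjunct island (introduced by "before"), which blocks movement.
In A, the extraction path crosses only that-complement boundaries, which are transparent.
So A is grammatical.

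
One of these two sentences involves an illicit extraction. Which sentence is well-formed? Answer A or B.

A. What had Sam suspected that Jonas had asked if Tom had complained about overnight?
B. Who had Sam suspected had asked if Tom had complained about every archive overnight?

In A, the wh-phrase is extracted from inside a wh-island (introduced by "if"), which blocks movement.
In B, the extraction path crosses only that-complement boundaries, which are transparent.
So B is grammatical.

B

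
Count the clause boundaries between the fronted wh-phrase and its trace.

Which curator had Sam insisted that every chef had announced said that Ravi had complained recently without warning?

"which curator" is extracted from the subject of "said".
Boundaries crossed, outermost first: [that], [Ø] — 2 in total.

2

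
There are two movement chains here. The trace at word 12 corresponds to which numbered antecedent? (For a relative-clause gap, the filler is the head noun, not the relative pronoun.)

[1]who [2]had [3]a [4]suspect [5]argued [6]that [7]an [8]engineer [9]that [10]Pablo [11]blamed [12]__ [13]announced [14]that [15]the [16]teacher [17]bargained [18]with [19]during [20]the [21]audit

The marked gap is inside the relative clause, the direct object of "blamed".
Its filler is the head noun "engineer" (via "that"), at word 8.
(The other dependency links word 1 to a gap after word 18.)

8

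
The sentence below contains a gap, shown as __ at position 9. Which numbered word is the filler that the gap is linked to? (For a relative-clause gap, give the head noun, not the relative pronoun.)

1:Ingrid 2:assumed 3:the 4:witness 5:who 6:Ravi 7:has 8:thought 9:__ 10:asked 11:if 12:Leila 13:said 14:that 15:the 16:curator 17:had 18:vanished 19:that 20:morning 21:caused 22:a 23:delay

The gap at 9 is the subject of "asked", inside a relative clause.
The relative pronoun is "who" (word 5); it is bound by the head noun immediately before it.
Its filler is the head noun "witness", at word 4.

4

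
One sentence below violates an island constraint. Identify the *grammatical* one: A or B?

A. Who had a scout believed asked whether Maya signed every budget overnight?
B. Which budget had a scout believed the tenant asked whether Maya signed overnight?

In B, the wh-phrase is extracted from inside a wh-island (introduced by "whether"), which blocks movement.
In A, the extraction path crosses only that-complement boundaries, which are transparent.
So A is grammatical.

A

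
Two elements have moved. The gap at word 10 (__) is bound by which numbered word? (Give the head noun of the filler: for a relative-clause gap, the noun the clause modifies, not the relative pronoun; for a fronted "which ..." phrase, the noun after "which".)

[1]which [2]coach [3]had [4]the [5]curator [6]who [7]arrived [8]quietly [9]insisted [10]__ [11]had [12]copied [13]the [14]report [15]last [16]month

2

The marked gap is the subject of "copied".
Its filler is the fronted wh-phrase "which coach", at word 2.
(The other dependency links word 5 to a gap after word 6.)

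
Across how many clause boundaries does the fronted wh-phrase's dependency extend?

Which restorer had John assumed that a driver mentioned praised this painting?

"which restorer" is extracted from the subject of "praised".
Boundaries crossed, outermost first: [that], [Ø] — 2 in total.

2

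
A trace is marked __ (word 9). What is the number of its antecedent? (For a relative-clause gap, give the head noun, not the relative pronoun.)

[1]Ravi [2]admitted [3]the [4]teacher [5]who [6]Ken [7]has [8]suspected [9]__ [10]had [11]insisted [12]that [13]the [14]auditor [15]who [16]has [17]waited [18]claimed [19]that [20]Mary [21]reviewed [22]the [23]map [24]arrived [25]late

The gap at 9 is the subject of "insisted", inside a relative clause.
The relative pronoun is "who" (word 5); it is bound by the head noun immediately before it.
Its filler is the head noun "teacher", at word 4.

4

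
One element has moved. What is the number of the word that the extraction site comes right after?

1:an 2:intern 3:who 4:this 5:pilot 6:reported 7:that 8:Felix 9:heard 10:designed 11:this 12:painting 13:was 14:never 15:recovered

The displaced element is "an intern" (word 2).
It is linked across 2 clause boundaries (that → Ø).
It functions as the subject of "designed", so the gap sits immediately after word 9 ("heard").
Base order: This pilot reported that Felix heard that an intern designed this painting.

9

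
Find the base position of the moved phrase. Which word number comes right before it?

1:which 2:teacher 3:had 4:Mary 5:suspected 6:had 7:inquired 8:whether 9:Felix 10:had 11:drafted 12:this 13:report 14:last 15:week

The displaced element is "which teacher" (word 2).
It is linked across 1 clause boundary (Ø).
It functions as the subject of "inquired", so the gap sits immediately after word 5 ("suspected").
Base order: Mary had suspected that which teacher had inquired whether Felix had drafted this report last week.

5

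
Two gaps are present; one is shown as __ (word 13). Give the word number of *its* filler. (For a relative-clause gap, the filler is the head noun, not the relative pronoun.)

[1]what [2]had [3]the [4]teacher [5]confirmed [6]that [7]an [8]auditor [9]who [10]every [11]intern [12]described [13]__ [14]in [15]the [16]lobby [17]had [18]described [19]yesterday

The marked gap is inside the relative clause, the direct object of "described".
Its filler is the head noun "auditor" (via "who"), at word 8.
(The other dependency links word 1 to a gap after word 18.)

8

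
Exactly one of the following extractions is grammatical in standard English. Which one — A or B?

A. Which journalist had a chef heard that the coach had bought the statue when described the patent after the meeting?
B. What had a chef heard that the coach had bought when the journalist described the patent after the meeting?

In A, the wh-phrase is extracted from inside an adjunct island (introduced by "when"), which blocks movement.
In B, the extraction path crosses only that-complement boundaries, which are transparent.
So B is grammatical.

B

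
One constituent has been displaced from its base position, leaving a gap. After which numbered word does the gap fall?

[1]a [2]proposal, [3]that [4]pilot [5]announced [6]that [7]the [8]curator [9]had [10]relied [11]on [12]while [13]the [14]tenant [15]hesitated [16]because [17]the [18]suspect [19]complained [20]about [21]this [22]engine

The displaced element is "a proposal" (word 2).
It is linked across 1 clause boundary (that).
It functions as the object of the preposition "on" of "relied", so the gap sits immediately after word 11 ("on").
Base order: That pilot announced that the curator had relied on a proposal while the tenant hesitated because the suspect complained about this engine.

11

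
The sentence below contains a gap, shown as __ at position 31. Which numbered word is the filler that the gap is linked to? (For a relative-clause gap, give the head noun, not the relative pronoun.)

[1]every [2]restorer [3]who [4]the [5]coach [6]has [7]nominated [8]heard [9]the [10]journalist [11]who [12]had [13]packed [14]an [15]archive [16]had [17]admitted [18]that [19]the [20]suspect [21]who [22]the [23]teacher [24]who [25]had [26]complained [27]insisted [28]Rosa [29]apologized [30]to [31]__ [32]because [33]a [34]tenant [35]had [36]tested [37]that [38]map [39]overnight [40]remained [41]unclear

The gap at 31 is the prepositional object of "apologized", inside a relative clause.
The relative pronoun is "who" (word 21); it is bound by the head noun immediately before it.
Its filler is the head noun "suspect", at word 20.

20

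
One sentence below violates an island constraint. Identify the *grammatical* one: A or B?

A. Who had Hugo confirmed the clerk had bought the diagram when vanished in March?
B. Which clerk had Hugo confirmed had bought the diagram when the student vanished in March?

B

In A, the wh-phrase is extracted from inside an adjunct island (introduced by "when"), which blocks movement.
In B, the extraction path crosses only that-complement boundaries, which are transparent.
So B is grammatical.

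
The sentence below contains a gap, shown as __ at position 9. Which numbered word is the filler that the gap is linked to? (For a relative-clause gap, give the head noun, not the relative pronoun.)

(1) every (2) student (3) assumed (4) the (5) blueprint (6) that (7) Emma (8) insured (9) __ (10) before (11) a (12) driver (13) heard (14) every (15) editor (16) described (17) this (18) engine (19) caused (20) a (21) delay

5

The gap at 9 is the object of "insured", inside a relative clause.
The relative pronoun is "that" (word 6); it is bound by the head noun immediately before it.
Its filler is the head noun "blueprint", at word 5.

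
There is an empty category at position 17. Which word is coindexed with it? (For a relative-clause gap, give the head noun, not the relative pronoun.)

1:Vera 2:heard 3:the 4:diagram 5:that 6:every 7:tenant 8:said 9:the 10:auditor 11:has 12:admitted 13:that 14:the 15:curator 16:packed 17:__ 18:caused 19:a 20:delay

4

The gap at 17 is the object of "packed", inside a relative clause.
The relative pronoun is "that" (word 5); it is bound by the head noun immediately before it.
Its filler is the head noun "diagram", at word 4.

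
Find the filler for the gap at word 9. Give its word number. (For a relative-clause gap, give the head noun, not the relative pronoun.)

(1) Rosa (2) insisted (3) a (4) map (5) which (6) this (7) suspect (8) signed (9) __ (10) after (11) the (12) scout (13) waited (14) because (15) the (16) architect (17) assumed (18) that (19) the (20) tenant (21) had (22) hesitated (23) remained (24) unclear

The gap at 9 is the object of "signed", inside a relative clause.
The relative pronoun is "which" (word 5); it is bound by the head noun immediately before it.
Its filler is the head noun "map", at word 4.

4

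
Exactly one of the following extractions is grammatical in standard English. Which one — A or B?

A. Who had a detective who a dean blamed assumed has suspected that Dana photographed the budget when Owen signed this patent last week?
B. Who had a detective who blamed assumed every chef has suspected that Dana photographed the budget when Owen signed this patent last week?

A

In B, the wh-phrase is extracted from inside a complex-NP island (relative clause) (introduced by "who"), which blocks movement.
In A, the extraction path crosses only that-complement boundaries, which are transparent.
So A is grammatical.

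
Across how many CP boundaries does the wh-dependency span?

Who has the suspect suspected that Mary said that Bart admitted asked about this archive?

"who" is extracted from the subject of "asked".
Boundaries crossed, outermost first: [that], [that], [Ø] — 3 in total.

3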